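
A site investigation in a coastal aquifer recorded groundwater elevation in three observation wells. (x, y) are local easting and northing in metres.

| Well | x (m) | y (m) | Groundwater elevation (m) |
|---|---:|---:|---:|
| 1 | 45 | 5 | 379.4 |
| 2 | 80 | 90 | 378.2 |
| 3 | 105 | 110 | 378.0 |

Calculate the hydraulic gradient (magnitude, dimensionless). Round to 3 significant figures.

0.0169

With h = a·x + b·y + c and 1 as origin, the differences give:
  35·a + 85·b = -1.2
  60·a + 105·b = -1.4
Eliminate b (×105 and ×85, subtract): -1425·a = -7.00 → a = ∂h/∂x = +0.004912
Back-substitute: b = ∂h/∂y = -0.01614.
|∇h| = √(0.004912² + -0.01614²) = 0.01687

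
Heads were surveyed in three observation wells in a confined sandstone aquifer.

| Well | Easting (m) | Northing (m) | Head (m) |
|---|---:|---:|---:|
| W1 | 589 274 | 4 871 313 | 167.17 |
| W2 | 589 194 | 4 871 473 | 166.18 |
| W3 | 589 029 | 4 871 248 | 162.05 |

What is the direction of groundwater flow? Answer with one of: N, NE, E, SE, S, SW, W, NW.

Three-point gradient (reference W1): Δ to W2 = (-80, 160, -0.99), Δ to W3 = (-245, -65, -5.12).
∂h/∂x = +0.01990, ∂h/∂y = +0.003762 (det = 44400).
Flow = −∇h = (-0.01990 east, -0.003762 north), which points west.

W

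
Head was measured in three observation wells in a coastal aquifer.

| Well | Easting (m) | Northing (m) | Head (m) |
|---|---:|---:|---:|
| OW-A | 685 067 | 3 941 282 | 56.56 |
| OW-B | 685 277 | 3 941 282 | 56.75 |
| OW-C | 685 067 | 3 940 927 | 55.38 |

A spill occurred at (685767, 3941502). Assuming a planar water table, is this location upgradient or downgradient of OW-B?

∂h/∂x = (56.75 − 56.56) / (685277 − 685067) = +0.0009048
∂h/∂y = (55.38 − 56.56) / (3940927 − 3941282) = +0.003324
Head at (685767, 3941502) = 56.56 + (+0.0009048)·(700) + (+0.003324)·(220) = 57.92 m.
That is higher than the 56.75 m at OW-B, so the point is upgradient.

upgradient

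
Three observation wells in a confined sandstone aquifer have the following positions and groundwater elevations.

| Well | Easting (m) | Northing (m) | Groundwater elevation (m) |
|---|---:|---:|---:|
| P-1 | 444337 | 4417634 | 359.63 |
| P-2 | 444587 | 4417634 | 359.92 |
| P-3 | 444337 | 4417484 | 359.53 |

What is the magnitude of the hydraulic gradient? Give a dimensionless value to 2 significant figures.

0.0013

∂h/∂x = (359.92 − 359.63) / (444587 − 444337) = +0.001160
∂h/∂y = (359.53 − 359.63) / (4417484 − 4417634) = +0.0006667
|∇h| = √(0.001160² + 0.0006667²) = 0.001338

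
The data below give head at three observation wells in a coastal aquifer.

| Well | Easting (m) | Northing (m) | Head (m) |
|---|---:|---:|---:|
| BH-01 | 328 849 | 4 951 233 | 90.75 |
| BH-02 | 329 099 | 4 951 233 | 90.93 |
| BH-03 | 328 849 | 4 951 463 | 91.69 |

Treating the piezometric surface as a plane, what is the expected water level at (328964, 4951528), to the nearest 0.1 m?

∂h/∂x = (90.93 − 90.75) / (329099 − 328849) = +0.0007200
∂h/∂y = (91.69 − 90.75) / (4951463 − 4951233) = +0.004087
h(328964, 4951528) = 90.75 + (+0.0007200)·(115) + (+0.004087)·(295) = 90.75 +0.083 +1.206 = 92.038 m.

92.0 m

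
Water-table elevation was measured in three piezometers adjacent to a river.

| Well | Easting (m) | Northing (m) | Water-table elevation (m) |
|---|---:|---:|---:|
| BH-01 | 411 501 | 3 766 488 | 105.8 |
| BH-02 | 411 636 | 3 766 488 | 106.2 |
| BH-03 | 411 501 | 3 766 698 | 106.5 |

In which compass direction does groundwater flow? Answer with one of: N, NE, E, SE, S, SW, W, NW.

∂h/∂x = (106.2 − 105.8) / (411636 − 411501) = +0.002963
∂h/∂y = (106.5 − 105.8) / (3766698 − 3766488) = +0.003333
Flow = −∇h = (-0.002963 east, -0.003333 north), which points southwest.

SW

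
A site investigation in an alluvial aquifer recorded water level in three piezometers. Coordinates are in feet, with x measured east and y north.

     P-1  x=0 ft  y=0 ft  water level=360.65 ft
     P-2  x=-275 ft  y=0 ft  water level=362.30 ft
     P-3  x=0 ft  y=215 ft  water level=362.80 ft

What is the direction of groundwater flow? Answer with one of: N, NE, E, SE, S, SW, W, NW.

∂h/∂x = (362.30 − 360.65) / (-275 − 0) = -0.006000
∂h/∂y = (362.80 − 360.65) / (215 − 0) = +0.01000
Flow = −∇h = (+0.006000 east, -0.01000 north), which points southeast.

SE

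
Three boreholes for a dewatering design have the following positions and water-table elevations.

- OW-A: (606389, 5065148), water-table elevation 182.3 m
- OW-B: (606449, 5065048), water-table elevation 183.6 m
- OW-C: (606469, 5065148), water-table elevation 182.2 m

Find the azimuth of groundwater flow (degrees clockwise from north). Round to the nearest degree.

With h = a·x + b·y + c and OW-A as origin, the differences give:
  60·a + (-100)·b = +1.3
  80·a + 0·b = -0.1
Eliminate b (×0 and ×(-100), subtract): 8000·a = -10.00 → a = ∂h/∂x = -0.001250
Back-substitute: b = ∂h/∂y = -0.01375.
Flow direction (−∇h) has components (+0.001250 E, +0.01375 N).
Azimuth = atan2(E, N) = atan2(+0.001250, +0.01375) = 5.2° ≈ 005°.

005°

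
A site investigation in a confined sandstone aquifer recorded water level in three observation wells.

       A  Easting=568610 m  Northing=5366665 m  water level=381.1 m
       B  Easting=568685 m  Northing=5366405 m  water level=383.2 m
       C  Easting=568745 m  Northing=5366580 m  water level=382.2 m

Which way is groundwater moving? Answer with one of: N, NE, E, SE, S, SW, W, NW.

NW

Differences from A: to B (Δx, Δy, Δh) = (75, -260, +2.1); to C = (135, -85, +1.1).
Solve a·Δx + b·Δy = Δh: det = 75·(-85) − 135·(-260) = 28725.
∂h/∂x = [(+2.1)·(-85) − (+1.1)·(-260)] / 28725 = +0.003742
∂h/∂y = [75·(+1.1) − 135·(+2.1)] / 28725 = -0.006997
Flow = −∇h = (-0.003742 east, +0.006997 north), which points northwest.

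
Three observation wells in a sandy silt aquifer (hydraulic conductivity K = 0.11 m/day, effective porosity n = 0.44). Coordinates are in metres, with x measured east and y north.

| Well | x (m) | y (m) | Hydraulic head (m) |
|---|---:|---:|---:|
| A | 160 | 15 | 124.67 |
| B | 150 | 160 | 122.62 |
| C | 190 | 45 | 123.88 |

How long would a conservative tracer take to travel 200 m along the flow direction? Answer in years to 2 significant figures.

Three-point gradient (reference A): Δ to B = (-10, 145, -2.05), Δ to C = (30, 30, -0.79).
∂h/∂x = -0.01141, ∂h/∂y = -0.01492 (det = -4650).
|∇h| = √(-0.01141² + -0.01492²) = 0.01878
Seepage velocity v = K·i/n = 0.11 × 0.01878 / 0.44 = 0.004695 m/day.
t = 200 / 0.004695 = 4.26e+04 days = 117 years.

120 years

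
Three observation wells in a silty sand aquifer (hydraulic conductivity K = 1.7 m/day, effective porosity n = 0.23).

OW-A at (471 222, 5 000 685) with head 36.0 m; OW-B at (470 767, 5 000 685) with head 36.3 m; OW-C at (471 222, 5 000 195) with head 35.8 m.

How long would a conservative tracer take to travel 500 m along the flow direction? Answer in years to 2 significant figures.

240 years

∂h/∂x = (36.3 − 36.0) / (470767 − 471222) = -0.0006593
∂h/∂y = (35.8 − 36.0) / (5000195 − 5000685) = +0.0004082
|∇h| = √(-0.0006593² + 0.0004082²) = 0.0007754
Seepage velocity v = K·i/n = 1.7 × 0.0007754 / 0.23 = 0.005731 m/day.
t = 500 / 0.005731 = 8.724e+04 days = 239 years.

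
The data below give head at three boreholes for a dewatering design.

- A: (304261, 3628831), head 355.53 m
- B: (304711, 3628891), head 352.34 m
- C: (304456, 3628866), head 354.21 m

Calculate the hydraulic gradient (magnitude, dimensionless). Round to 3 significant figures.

Taking A as reference: B−A = (450, 60, -3.19); C−A = (195, 35, -1.32).
Solve a·Δx + b·Δy = Δh: det = 450·35 − 195·60 = 4050.
∂h/∂x = [(-3.19)·35 − (-1.32)·60] / 4050 = -0.008012
∂h/∂y = [450·(-1.32) − 195·(-3.19)] / 4050 = +0.006926
|∇h| = √(-0.008012² + 0.006926²) = 0.01059

0.0106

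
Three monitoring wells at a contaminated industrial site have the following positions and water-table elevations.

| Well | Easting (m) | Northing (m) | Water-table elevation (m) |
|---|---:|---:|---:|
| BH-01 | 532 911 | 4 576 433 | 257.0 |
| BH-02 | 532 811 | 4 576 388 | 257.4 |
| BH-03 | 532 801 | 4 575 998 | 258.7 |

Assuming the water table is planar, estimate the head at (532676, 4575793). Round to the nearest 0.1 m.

259.7 m

Taking BH-01 as reference: BH-02−BH-01 = (-100, -45, +0.4); BH-03−BH-01 = (-110, -435, +1.7).
Determinant of the coordinate differences = (-100)·(-435) − (-110)·(-45) = 38550.
∂h/∂x = [(+0.4)·(-435) − (+1.7)·(-45)] / 38550 = -0.002529
∂h/∂y = [(-100)·(+1.7) − (-110)·(+0.4)] / 38550 = -0.003268
h(532676, 4575793) = 257.0 + (-0.002529)·(-235) + (-0.003268)·(-640) = 257.0 +0.594 +2.092 = 259.686 m.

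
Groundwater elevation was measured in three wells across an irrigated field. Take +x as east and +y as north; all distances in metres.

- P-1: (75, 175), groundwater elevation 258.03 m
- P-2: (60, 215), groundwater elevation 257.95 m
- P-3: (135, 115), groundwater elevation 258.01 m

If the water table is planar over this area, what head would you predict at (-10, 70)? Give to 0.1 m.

With h = a·x + b·y + c and P-1 as origin, the differences give:
  (-15)·a + 40·b = -0.08
  60·a + (-60)·b = -0.02
Eliminate b (×(-60) and ×40, subtract): -1500·a = 5.600 → a = ∂h/∂x = -0.003733
Back-substitute: b = ∂h/∂y = -0.003400.
h(-10, 70) = 258.03 + (-0.003733)·(-85) + (-0.003400)·(-105) = 258.03 +0.317 +0.357 = 258.704 m.

258.7 m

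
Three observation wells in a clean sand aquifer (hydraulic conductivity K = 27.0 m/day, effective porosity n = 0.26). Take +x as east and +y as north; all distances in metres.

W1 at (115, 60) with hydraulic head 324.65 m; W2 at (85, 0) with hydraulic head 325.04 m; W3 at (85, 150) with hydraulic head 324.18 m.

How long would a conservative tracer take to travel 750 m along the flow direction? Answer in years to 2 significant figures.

3.3 years

Taking W1 as reference: W2−W1 = (-30, -60, +0.39); W3−W1 = (-30, 90, -0.47).
Determinant of the coordinate differences = (-30)·90 − (-30)·(-60) = -4500.
∂h/∂x = [(+0.39)·90 − (-0.47)·(-60)] / -4500 = -0.001533
∂h/∂y = [(-30)·(-0.47) − (-30)·(+0.39)] / -4500 = -0.005733
|∇h| = √(-0.001533² + -0.005733²) = 0.005934
Seepage velocity v = K·i/n = 27.0 × 0.005934 / 0.26 = 0.6162 m/day.
t = 750 / 0.6162 = 1217 days = 3.33 years.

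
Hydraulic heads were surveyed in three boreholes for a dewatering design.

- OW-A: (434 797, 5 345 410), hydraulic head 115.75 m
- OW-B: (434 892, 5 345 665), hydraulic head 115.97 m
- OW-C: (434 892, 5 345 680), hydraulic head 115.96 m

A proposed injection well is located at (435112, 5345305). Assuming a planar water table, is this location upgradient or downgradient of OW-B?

Taking OW-A as reference: OW-B−OW-A = (95, 255, +0.22); OW-C−OW-A = (95, 270, +0.21).
Solve a·Δx + b·Δy = Δh: det = 95·270 − 95·255 = 1425.
∂h/∂x = [(+0.22)·270 − (+0.21)·255] / 1425 = +0.004105
∂h/∂y = [95·(+0.21) − 95·(+0.22)] / 1425 = -0.0006667
Head at (435112, 5345305) = 115.75 + (+0.004105)·(315) + (-0.0006667)·(-105) = 117.11 m.
That is higher than the 115.97 m at OW-B, so the point is upgradient.

upgradient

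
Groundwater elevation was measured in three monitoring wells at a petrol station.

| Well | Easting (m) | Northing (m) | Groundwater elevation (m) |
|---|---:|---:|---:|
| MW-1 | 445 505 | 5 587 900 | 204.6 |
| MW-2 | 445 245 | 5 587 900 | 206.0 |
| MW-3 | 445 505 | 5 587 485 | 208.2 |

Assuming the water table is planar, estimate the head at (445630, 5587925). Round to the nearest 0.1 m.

203.7 m

∂h/∂x = (206.0 − 204.6) / (445245 − 445505) = -0.005385
∂h/∂y = (208.2 − 204.6) / (5587485 − 5587900) = -0.008675
h(445630, 5587925) = 204.6 + (-0.005385)·(125) + (-0.008675)·(25) = 204.6 -0.673 -0.217 = 203.710 m.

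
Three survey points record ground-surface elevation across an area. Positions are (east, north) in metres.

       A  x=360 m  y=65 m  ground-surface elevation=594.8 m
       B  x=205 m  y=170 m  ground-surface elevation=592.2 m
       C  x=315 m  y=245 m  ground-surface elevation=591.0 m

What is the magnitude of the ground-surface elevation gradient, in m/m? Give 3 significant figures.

0.0206 m/m

Differences from A: to B (Δx, Δy, Δh) = (-155, 105, -2.6); to C = (-45, 180, -3.8).
Solve a·Δx + b·Δy = Δz: det = (-155)·180 − (-45)·105 = -23175.
∂z/∂x = [(-2.6)·180 − (-3.8)·105] / -23175 = +0.002977
∂z/∂y = [(-155)·(-3.8) − (-45)·(-2.6)] / -23175 = -0.02037
|∇f| = √(0.002977² + -0.02037²) = 0.02059 m/m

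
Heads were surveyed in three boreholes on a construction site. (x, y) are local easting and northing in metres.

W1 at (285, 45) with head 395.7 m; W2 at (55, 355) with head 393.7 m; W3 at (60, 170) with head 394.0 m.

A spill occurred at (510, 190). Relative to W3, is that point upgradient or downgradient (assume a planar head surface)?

upgradient

With h = a·x + b·y + c and W1 as origin, the differences give:
  (-230)·a + 310·b = -2.0
  (-225)·a + 125·b = -1.7
Eliminate b (×125 and ×310, subtract): 41000·a = 277.00 → a = ∂h/∂x = +0.006756
Back-substitute: b = ∂h/∂y = -0.001439.
Head at (510, 190) = 395.7 + (+0.006756)·(225) + (-0.001439)·(145) = 397.01 m.
That is higher than the 394.0 m at W3, so the point is upgradient.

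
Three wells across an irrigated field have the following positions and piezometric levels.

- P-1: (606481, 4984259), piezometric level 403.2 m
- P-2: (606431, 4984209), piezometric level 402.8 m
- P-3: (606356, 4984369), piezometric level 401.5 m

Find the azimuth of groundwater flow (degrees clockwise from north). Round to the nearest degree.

285°

Differences from P-1: to P-2 (Δx, Δy, Δh) = (-50, -50, -0.4); to P-3 = (-125, 110, -1.7).
Solve a·Δx + b·Δy = Δh: det = (-50)·110 − (-125)·(-50) = -11750.
∂h/∂x = [(-0.4)·110 − (-1.7)·(-50)] / -11750 = +0.01098
∂h/∂y = [(-50)·(-1.7) − (-125)·(-0.4)] / -11750 = -0.002979
Flow direction (−∇h) has components (-0.01098 E, +0.002979 N).
Azimuth = atan2(E, N) = atan2(-0.01098, +0.002979) = 285.2° ≈ 285°.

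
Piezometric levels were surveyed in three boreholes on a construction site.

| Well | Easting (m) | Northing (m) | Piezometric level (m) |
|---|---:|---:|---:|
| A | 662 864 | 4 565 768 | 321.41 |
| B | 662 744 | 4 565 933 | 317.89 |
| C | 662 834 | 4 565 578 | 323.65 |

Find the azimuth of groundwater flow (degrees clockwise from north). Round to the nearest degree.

321°

With h = a·x + b·y + c and A as origin, the differences give:
  (-120)·a + 165·b = -3.52
  (-30)·a + (-190)·b = +2.24
Eliminate b (×(-190) and ×165, subtract): 27750·a = 299.200 → a = ∂h/∂x = +0.01078
Back-substitute: b = ∂h/∂y = -0.01349.
Flow direction (−∇h) has components (-0.01078 E, +0.01349 N).
Azimuth = atan2(E, N) = atan2(-0.01078, +0.01349) = 321.4° ≈ 321°.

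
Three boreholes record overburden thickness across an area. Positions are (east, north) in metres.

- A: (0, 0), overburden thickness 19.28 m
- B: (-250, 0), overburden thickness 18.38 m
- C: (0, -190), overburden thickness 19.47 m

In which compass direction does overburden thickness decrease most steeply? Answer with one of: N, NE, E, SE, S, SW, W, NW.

∂d/∂x = (18.38 − 19.28) / (-250 − 0) = +0.003600
∂d/∂y = (19.47 − 19.28) / (-190 − 0) = -0.0010000
Steepest decrease is along −∇f = (-0.003600 E, +0.0010000 N) → west.

W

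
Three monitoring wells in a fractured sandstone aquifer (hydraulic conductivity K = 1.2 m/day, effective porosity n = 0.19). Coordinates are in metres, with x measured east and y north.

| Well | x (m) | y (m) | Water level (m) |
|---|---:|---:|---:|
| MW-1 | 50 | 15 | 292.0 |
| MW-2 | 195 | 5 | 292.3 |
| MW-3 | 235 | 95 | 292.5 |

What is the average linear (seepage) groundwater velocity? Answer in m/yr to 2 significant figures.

Taking MW-1 as reference: MW-2−MW-1 = (145, -10, +0.3); MW-3−MW-1 = (185, 80, +0.5).
Determinant of the coordinate differences = 145·80 − 185·(-10) = 13450.
∂h/∂x = [(+0.3)·80 − (+0.5)·(-10)] / 13450 = +0.002156
∂h/∂y = [145·(+0.5) − 185·(+0.3)] / 13450 = +0.001264
|∇h| = √(0.002156² + 0.001264²) = 0.002499
Seepage velocity v = K·i/n = 1.2 × 0.002499 / 0.19 = 0.01578 m/day = 5.764 m/yr.

5.8 m/yr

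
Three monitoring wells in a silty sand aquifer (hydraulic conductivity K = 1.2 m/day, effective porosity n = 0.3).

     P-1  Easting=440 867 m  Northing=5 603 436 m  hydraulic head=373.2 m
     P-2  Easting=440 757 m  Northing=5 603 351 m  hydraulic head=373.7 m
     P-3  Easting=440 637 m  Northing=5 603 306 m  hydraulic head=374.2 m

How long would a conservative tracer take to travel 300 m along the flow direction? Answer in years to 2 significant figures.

With h = a·x + b·y + c and P-1 as origin, the differences give:
  (-110)·a + (-85)·b = +0.5
  (-230)·a + (-130)·b = +1.0
Eliminate b (×(-130) and ×(-85), subtract): -5250·a = 20.00 → a = ∂h/∂x = -0.003810
Back-substitute: b = ∂h/∂y = -0.0009524.
|∇h| = √(-0.003810² + -0.0009524²) = 0.003927
Seepage velocity v = K·i/n = 1.2 × 0.003927 / 0.3 = 0.01571 m/day.
t = 300 / 0.01571 = 1.91e+04 days = 52.3 years.

52 years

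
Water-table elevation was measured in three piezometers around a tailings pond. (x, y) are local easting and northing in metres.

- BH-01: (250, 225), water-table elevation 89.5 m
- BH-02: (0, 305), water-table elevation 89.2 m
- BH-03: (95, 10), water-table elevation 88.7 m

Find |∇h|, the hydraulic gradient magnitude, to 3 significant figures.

With h = a·x + b·y + c and BH-01 as origin, the differences give:
  (-250)·a + 80·b = -0.3
  (-155)·a + (-215)·b = -0.8
Eliminate b (×(-215) and ×80, subtract): 66150·a = 128.50 → a = ∂h/∂x = +0.001943
Back-substitute: b = ∂h/∂y = +0.002320.
|∇h| = √(0.001943² + 0.002320²) = 0.003026

0.00303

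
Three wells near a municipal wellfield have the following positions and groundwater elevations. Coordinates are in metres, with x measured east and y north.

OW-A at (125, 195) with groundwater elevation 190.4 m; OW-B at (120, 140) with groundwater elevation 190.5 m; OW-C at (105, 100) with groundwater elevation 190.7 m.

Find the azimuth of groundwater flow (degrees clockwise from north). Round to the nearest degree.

With h = a·x + b·y + c and OW-A as origin, the differences give:
  (-5)·a + (-55)·b = +0.1
  (-20)·a + (-95)·b = +0.3
Eliminate b (×(-95) and ×(-55), subtract): -625·a = 7.00 → a = ∂h/∂x = -0.01120
Back-substitute: b = ∂h/∂y = -0.0008000.
Flow direction (−∇h) has components (+0.01120 E, +0.0008000 N).
Azimuth = atan2(E, N) = atan2(+0.01120, +0.0008000) = 85.9° ≈ 086°.

086°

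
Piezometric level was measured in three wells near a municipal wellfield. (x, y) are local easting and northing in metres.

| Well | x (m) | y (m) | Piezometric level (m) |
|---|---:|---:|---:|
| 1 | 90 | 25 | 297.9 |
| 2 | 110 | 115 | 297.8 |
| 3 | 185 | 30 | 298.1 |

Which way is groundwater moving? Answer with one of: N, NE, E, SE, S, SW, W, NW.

NW

Taking 1 as reference: 2−1 = (20, 90, -0.1); 3−1 = (95, 5, +0.2).
Solve a·Δx + b·Δy = Δh: det = 20·5 − 95·90 = -8450.
∂h/∂x = [(-0.1)·5 − (+0.2)·90] / -8450 = +0.002189
∂h/∂y = [20·(+0.2) − 95·(-0.1)] / -8450 = -0.001598
Flow = −∇h = (-0.002189 east, +0.001598 north), which points northwest.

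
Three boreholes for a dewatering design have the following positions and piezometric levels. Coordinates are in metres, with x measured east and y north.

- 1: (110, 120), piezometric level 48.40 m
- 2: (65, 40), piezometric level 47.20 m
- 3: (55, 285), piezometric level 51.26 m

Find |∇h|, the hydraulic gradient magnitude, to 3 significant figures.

0.0167

Differences from 1: to 2 (Δx, Δy, Δh) = (-45, -80, -1.20); to 3 = (-55, 165, +2.86).
Solve a·Δx + b·Δy = Δh: det = (-45)·165 − (-55)·(-80) = -11825.
∂h/∂x = [(-1.20)·165 − (+2.86)·(-80)] / -11825 = -0.002605
∂h/∂y = [(-45)·(+2.86) − (-55)·(-1.20)] / -11825 = +0.01647
|∇h| = √(-0.002605² + 0.01647²) = 0.01667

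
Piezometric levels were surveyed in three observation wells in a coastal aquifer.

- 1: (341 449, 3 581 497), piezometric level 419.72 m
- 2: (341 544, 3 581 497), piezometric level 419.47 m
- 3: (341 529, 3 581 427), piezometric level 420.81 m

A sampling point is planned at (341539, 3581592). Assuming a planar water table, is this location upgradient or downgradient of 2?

Taking 1 as reference: 2−1 = (95, 0, -0.25); 3−1 = (80, -70, +1.09).
Determinant of the coordinate differences = 95·(-70) − 80·0 = -6650.
∂h/∂x = [(-0.25)·(-70) − (+1.09)·0] / -6650 = -0.002632
∂h/∂y = [95·(+1.09) − 80·(-0.25)] / -6650 = -0.01858
Head at (341539, 3581592) = 419.72 + (-0.002632)·(90) + (-0.01858)·(95) = 417.72 m.
That is lower than the 419.47 m at 2, so the point is downgradient.

downgradient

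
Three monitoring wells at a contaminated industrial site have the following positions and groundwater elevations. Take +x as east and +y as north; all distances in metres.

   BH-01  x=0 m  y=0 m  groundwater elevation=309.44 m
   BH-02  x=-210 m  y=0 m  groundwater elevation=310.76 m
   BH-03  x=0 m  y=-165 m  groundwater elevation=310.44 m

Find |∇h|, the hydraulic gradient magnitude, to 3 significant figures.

0.00873

∂h/∂x = (310.76 − 309.44) / (-210 − 0) = -0.006286
∂h/∂y = (310.44 − 309.44) / (-165 − 0) = -0.006061
|∇h| = √(-0.006286² + -0.006061²) = 0.008732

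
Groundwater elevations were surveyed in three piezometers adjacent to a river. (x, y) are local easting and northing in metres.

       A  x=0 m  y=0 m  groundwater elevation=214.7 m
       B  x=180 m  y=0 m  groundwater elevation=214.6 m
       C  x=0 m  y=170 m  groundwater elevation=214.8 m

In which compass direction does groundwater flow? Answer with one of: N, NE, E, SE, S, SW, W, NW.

∂h/∂x = (214.6 − 214.7) / (180 − 0) = -0.0005556
∂h/∂y = (214.8 − 214.7) / (170 − 0) = +0.0005882
Flow = −∇h = (+0.0005556 east, -0.0005882 north), which points southeast.

SE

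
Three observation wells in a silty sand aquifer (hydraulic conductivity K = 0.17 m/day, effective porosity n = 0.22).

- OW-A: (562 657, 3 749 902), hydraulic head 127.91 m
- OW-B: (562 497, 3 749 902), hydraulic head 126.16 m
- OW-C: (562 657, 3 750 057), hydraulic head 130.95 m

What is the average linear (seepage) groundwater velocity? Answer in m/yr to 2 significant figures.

∂h/∂x = (126.16 − 127.91) / (562497 − 562657) = +0.01094
∂h/∂y = (130.95 − 127.91) / (3750057 − 3749902) = +0.01961
|∇h| = √(0.01094² + 0.01961²) = 0.02246
Seepage velocity v = K·i/n = 0.17 × 0.02246 / 0.22 = 0.01736 m/day = 6.341 m/yr.

6.3 m/yr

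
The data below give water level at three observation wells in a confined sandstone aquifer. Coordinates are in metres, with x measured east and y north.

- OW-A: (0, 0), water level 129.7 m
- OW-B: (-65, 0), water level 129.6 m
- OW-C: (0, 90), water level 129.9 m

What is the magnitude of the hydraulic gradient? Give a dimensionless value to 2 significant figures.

0.0027

∂h/∂x = (129.6 − 129.7) / (-65 − 0) = +0.001538
∂h/∂y = (129.9 − 129.7) / (90 − 0) = +0.002222
|∇h| = √(0.001538² + 0.002222²) = 0.002702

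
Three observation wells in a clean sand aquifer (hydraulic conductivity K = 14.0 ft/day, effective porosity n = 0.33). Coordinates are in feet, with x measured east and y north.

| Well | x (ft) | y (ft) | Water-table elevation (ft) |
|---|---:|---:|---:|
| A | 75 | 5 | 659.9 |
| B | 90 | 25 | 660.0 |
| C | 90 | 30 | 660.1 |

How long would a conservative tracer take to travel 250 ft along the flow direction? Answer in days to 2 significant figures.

210 days

Three-point gradient (reference A): Δ to B = (15, 20, +0.1), Δ to C = (15, 25, +0.2).
∂h/∂x = -0.02000, ∂h/∂y = +0.02000 (det = 75).
|∇h| = √(-0.02000² + 0.02000²) = 0.02828
Seepage velocity v = K·i/n = 14.0 × 0.02828 / 0.33 = 1.2 ft/day.
t = 250 / 1.2 = 208.3 days.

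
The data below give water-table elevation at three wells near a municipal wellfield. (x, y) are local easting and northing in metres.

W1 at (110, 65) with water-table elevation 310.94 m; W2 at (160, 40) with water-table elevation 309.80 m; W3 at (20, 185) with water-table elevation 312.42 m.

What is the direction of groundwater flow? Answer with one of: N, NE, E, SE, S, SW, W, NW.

E

Differences from W1: to W2 (Δx, Δy, Δh) = (50, -25, -1.14); to W3 = (-90, 120, +1.48).
Solve a·Δx + b·Δy = Δh: det = 50·120 − (-90)·(-25) = 3750.
∂h/∂x = [(-1.14)·120 − (+1.48)·(-25)] / 3750 = -0.02661
∂h/∂y = [50·(+1.48) − (-90)·(-1.14)] / 3750 = -0.007627
Flow = −∇h = (+0.02661 east, +0.007627 north), which points east.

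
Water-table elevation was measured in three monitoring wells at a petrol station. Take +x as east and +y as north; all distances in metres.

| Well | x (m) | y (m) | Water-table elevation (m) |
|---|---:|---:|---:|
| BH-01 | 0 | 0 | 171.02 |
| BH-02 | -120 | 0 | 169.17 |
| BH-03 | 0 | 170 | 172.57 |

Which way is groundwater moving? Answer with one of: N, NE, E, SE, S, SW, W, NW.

∂h/∂x = (169.17 − 171.02) / (-120 − 0) = +0.01542
∂h/∂y = (172.57 − 171.02) / (170 − 0) = +0.009118
Flow = −∇h = (-0.01542 east, -0.009118 north), which points southwest.

SW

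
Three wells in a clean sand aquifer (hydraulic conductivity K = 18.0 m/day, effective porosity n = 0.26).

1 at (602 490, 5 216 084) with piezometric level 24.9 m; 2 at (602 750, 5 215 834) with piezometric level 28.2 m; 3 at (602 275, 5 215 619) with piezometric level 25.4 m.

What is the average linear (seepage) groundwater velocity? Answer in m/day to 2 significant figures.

0.65 m/day

Differences from 1: to 2 (Δx, Δy, Δh) = (260, -250, +3.3); to 3 = (-215, -465, +0.5).
Solve a·Δx + b·Δy = Δh: det = 260·(-465) − (-215)·(-250) = -174650.
∂h/∂x = [(+3.3)·(-465) − (+0.5)·(-250)] / -174650 = +0.008070
∂h/∂y = [260·(+0.5) − (-215)·(+3.3)] / -174650 = -0.004807
|∇h| = √(0.008070² + -0.004807²) = 0.009393
Seepage velocity v = K·i/n = 18.0 × 0.009393 / 0.26 = 0.6503 m/day.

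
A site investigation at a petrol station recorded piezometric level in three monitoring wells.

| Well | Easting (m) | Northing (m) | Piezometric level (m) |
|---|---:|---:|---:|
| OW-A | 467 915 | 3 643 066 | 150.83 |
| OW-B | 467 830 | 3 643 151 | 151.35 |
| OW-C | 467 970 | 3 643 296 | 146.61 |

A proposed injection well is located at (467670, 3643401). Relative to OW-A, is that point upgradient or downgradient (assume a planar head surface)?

upgradient

Taking OW-A as reference: OW-B−OW-A = (-85, 85, +0.52); OW-C−OW-A = (55, 230, -4.22).
Solve a·Δx + b·Δy = Δh: det = (-85)·230 − 55·85 = -24225.
∂h/∂x = [(+0.52)·230 − (-4.22)·85] / -24225 = -0.01974
∂h/∂y = [(-85)·(-4.22) − 55·(+0.52)] / -24225 = -0.01363
Head at (467670, 3643401) = 150.83 + (-0.01974)·(-245) + (-0.01363)·(335) = 151.10 m.
That is higher than the 150.83 m at OW-A, so the point is upgradient.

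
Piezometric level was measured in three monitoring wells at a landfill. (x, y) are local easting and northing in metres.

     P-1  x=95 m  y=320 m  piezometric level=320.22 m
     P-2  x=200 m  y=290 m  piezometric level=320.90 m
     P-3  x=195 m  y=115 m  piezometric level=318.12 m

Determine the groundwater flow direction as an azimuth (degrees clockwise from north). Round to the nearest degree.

215°

Taking P-1 as reference: P-2−P-1 = (105, -30, +0.68); P-3−P-1 = (100, -205, -2.10).
Solve a·Δx + b·Δy = Δh: det = 105·(-205) − 100·(-30) = -18525.
∂h/∂x = [(+0.68)·(-205) − (-2.10)·(-30)] / -18525 = +0.01093
∂h/∂y = [105·(-2.10) − 100·(+0.68)] / -18525 = +0.01557
Flow direction (−∇h) has components (-0.01093 E, -0.01557 N).
Azimuth = atan2(E, N) = atan2(-0.01093, -0.01557) = 215.1° ≈ 215°.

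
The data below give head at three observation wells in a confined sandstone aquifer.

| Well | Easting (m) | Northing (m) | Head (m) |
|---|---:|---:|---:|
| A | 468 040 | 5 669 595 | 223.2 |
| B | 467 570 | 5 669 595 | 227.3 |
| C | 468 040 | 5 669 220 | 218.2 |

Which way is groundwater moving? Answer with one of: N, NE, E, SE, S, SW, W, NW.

SE

∂h/∂x = (227.3 − 223.2) / (467570 − 468040) = -0.008723
∂h/∂y = (218.2 − 223.2) / (5669220 − 5669595) = +0.01333
Flow = −∇h = (+0.008723 east, -0.01333 north), which points southeast.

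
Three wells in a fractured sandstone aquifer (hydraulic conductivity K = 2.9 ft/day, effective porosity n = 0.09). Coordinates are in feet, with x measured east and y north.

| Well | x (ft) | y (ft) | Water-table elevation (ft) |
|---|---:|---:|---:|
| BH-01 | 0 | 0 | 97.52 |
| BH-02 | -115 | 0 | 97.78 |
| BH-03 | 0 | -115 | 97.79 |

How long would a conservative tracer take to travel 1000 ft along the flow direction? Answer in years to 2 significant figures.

∂h/∂x = (97.78 − 97.52) / (-115 − 0) = -0.002261
∂h/∂y = (97.79 − 97.52) / (-115 − 0) = -0.002348
|∇h| = √(-0.002261² + -0.002348²) = 0.00326
Seepage velocity v = K·i/n = 2.9 × 0.00326 / 0.09 = 0.105 ft/day.
t = 1000 / 0.105 = 9524 days = 26.1 years.

26 years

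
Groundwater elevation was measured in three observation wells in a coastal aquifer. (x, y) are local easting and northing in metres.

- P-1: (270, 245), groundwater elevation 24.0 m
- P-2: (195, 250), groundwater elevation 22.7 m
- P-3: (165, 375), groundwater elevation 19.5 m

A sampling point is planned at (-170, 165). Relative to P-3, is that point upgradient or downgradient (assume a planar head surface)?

downgradient

With h = a·x + b·y + c and P-1 as origin, the differences give:
  (-75)·a + 5·b = -1.3
  (-105)·a + 130·b = -4.5
Eliminate b (×130 and ×5, subtract): -9225·a = -146.50 → a = ∂h/∂x = +0.01588
Back-substitute: b = ∂h/∂y = -0.02179.
Head at (-170, 165) = 24.0 + (+0.01588)·(-440) + (-0.02179)·(-80) = 18.76 m.
That is lower than the 19.5 m at P-3, so the point is downgradient.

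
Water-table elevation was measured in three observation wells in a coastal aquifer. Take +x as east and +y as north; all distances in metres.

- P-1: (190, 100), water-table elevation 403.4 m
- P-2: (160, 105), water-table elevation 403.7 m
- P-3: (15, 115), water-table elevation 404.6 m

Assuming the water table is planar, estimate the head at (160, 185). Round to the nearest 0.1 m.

Taking P-1 as reference: P-2−P-1 = (-30, 5, +0.3); P-3−P-1 = (-175, 15, +1.2).
Determinant of the coordinate differences = (-30)·15 − (-175)·5 = 425.
∂h/∂x = [(+0.3)·15 − (+1.2)·5] / 425 = -0.003529
∂h/∂y = [(-30)·(+1.2) − (-175)·(+0.3)] / 425 = +0.03882
h(160, 185) = 403.4 + (-0.003529)·(-30) + (+0.03882)·(85) = 403.4 +0.106 +3.300 = 406.806 m.

406.8 m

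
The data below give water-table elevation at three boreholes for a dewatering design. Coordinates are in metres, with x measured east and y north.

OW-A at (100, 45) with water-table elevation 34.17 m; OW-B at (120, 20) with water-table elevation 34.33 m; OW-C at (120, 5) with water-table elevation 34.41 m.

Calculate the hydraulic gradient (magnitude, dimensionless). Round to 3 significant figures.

Differences from OW-A: to OW-B (Δx, Δy, Δh) = (20, -25, +0.16); to OW-C = (20, -40, +0.24).
Solve a·Δx + b·Δy = Δh: det = 20·(-40) − 20·(-25) = -300.
∂h/∂x = [(+0.16)·(-40) − (+0.24)·(-25)] / -300 = +0.001333
∂h/∂y = [20·(+0.24) − 20·(+0.16)] / -300 = -0.005333
|∇h| = √(0.001333² + -0.005333²) = 0.005497

0.00550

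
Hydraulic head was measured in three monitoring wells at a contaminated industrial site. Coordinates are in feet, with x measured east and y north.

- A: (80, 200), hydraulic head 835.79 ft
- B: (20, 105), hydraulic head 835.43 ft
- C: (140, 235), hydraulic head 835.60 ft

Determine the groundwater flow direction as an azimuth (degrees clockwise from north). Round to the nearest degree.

Taking A as reference: B−A = (-60, -95, -0.36); C−A = (60, 35, -0.19).
Determinant of the coordinate differences = (-60)·35 − 60·(-95) = 3600.
∂h/∂x = [(-0.36)·35 − (-0.19)·(-95)] / 3600 = -0.008514
∂h/∂y = [(-60)·(-0.19) − 60·(-0.36)] / 3600 = +0.009167
Flow direction (−∇h) has components (+0.008514 E, -0.009167 N).
Azimuth = atan2(E, N) = atan2(+0.008514, -0.009167) = 137.1° ≈ 137°.

137°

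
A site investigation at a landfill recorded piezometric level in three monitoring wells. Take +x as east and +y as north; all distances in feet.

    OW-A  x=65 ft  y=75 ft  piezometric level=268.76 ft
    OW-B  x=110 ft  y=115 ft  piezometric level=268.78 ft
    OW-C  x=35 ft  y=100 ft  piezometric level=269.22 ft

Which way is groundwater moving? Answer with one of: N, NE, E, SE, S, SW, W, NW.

SE

Differences from OW-A: to OW-B (Δx, Δy, Δh) = (45, 40, +0.02); to OW-C = (-30, 25, +0.46).
Determinant of the coordinate differences = 45·25 − (-30)·40 = 2325.
∂h/∂x = [(+0.02)·25 − (+0.46)·40] / 2325 = -0.007699
∂h/∂y = [45·(+0.46) − (-30)·(+0.02)] / 2325 = +0.009161
Flow = −∇h = (+0.007699 east, -0.009161 north), which points southeast.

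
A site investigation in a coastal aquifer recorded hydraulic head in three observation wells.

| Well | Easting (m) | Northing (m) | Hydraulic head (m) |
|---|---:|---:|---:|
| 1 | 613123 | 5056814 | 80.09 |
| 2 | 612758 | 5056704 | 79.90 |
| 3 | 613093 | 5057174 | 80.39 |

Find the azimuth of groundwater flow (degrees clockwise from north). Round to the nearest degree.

197°

With h = a·x + b·y + c and 1 as origin, the differences give:
  (-365)·a + (-110)·b = -0.19
  (-30)·a + 360·b = +0.30
Eliminate b (×360 and ×(-110), subtract): -134700·a = -35.400 → a = ∂h/∂x = +0.0002628
Back-substitute: b = ∂h/∂y = +0.0008552.
Flow direction (−∇h) has components (-0.0002628 E, -0.0008552 N).
Azimuth = atan2(E, N) = atan2(-0.0002628, -0.0008552) = 197.1° ≈ 197°.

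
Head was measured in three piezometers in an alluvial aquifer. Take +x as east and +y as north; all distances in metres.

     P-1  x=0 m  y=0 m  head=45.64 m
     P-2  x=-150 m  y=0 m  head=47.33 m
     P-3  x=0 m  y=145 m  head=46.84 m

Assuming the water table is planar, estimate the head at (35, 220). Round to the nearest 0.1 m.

47.1 m

∂h/∂x = (47.33 − 45.64) / (-150 − 0) = -0.01127
∂h/∂y = (46.84 − 45.64) / (145 − 0) = +0.008276
h(35, 220) = 45.64 + (-0.01127)·(35) + (+0.008276)·(220) = 45.64 -0.394 +1.821 = 47.066 m.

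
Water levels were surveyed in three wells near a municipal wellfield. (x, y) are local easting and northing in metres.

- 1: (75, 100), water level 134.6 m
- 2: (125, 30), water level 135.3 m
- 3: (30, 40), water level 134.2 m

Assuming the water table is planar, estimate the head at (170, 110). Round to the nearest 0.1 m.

135.7 m

Taking 1 as reference: 2−1 = (50, -70, +0.7); 3−1 = (-45, -60, -0.4).
Determinant of the coordinate differences = 50·(-60) − (-45)·(-70) = -6150.
∂h/∂x = [(+0.7)·(-60) − (-0.4)·(-70)] / -6150 = +0.01138
∂h/∂y = [50·(-0.4) − (-45)·(+0.7)] / -6150 = -0.001870
h(170, 110) = 134.6 + (+0.01138)·(95) + (-0.001870)·(10) = 134.6 +1.081 -0.019 = 135.663 m.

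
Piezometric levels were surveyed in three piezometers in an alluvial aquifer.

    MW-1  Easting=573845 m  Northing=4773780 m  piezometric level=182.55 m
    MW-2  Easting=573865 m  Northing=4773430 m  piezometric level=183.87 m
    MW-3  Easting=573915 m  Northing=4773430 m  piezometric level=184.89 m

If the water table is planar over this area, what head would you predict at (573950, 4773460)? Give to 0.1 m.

Differences from MW-1: to MW-2 (Δx, Δy, Δh) = (20, -350, +1.32); to MW-3 = (70, -350, +2.34).
Solve a·Δx + b·Δy = Δh: det = 20·(-350) − 70·(-350) = 17500.
∂h/∂x = [(+1.32)·(-350) − (+2.34)·(-350)] / 17500 = +0.02040
∂h/∂y = [20·(+2.34) − 70·(+1.32)] / 17500 = -0.002606
h(573950, 4773460) = 182.55 + (+0.02040)·(105) + (-0.002606)·(-320) = 182.55 +2.142 +0.834 = 185.526 m.

185.5 m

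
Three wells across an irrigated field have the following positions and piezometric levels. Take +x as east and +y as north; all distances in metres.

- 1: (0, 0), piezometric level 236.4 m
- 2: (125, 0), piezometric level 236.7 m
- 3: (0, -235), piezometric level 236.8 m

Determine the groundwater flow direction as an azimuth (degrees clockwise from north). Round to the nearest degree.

∂h/∂x = (236.7 − 236.4) / (125 − 0) = +0.002400
∂h/∂y = (236.8 − 236.4) / (-235 − 0) = -0.001702
Flow direction (−∇h) has components (-0.002400 E, +0.001702 N).
Azimuth = atan2(E, N) = atan2(-0.002400, +0.001702) = 305.3° ≈ 305°.

305°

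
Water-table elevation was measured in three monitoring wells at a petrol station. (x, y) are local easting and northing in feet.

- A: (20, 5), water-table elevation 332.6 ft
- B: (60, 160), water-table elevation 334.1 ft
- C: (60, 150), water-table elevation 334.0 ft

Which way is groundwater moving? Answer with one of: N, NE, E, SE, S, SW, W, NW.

With h = a·x + b·y + c and A as origin, the differences give:
  40·a + 155·b = +1.5
  40·a + 145·b = +1.4
Eliminate b (×145 and ×155, subtract): -400·a = 0.50 → a = ∂h/∂x = -0.001250
Back-substitute: b = ∂h/∂y = +0.01000.
Flow = −∇h = (+0.001250 east, -0.01000 north), which points south.

S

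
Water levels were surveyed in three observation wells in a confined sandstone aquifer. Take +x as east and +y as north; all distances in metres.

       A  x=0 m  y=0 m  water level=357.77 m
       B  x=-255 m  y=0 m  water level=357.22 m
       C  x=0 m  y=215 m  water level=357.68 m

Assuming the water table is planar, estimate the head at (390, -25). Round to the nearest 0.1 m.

358.6 m

∂h/∂x = (357.22 − 357.77) / (-255 − 0) = +0.002157
∂h/∂y = (357.68 − 357.77) / (215 − 0) = -0.0004186
h(390, -25) = 357.77 + (+0.002157)·(390) + (-0.0004186)·(-25) = 357.77 +0.841 +0.010 = 358.622 m.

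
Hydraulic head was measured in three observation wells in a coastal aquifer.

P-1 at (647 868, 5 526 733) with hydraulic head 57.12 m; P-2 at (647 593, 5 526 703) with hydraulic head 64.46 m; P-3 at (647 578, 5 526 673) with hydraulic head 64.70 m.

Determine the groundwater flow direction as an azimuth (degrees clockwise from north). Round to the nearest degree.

102°

Three-point gradient (reference P-1): Δ to P-2 = (-275, -30, +7.34), Δ to P-3 = (-290, -60, +7.58).
∂h/∂x = -0.02731, ∂h/∂y = +0.005654 (det = 7800).
Flow direction (−∇h) has components (+0.02731 E, -0.005654 N).
Azimuth = atan2(E, N) = atan2(+0.02731, -0.005654) = 101.7° ≈ 102°.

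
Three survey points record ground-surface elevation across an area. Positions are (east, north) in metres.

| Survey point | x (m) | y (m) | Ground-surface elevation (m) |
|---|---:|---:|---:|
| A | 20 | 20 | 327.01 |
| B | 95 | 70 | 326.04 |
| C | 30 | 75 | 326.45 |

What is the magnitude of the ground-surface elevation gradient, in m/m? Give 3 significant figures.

0.0113 m/m

With z = a·x + b·y + c and A as origin, the differences give:
  75·a + 50·b = -0.97
  10·a + 55·b = -0.56
Eliminate b (×55 and ×50, subtract): 3625·a = -25.350 → a = ∂z/∂x = -0.006993
Back-substitute: b = ∂z/∂y = -0.008910.
|∇f| = √(-0.006993² + -0.008910²) = 0.01133 m/m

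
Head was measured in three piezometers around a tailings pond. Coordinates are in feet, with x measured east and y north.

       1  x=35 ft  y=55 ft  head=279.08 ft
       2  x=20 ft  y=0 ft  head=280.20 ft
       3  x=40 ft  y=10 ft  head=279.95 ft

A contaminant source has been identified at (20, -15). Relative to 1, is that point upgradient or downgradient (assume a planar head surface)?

Differences from 1: to 2 (Δx, Δy, Δh) = (-15, -55, +1.12); to 3 = (5, -45, +0.87).
Solve a·Δx + b·Δy = Δh: det = (-15)·(-45) − 5·(-55) = 950.
∂h/∂x = [(+1.12)·(-45) − (+0.87)·(-55)] / 950 = -0.002684
∂h/∂y = [(-15)·(+0.87) − 5·(+1.12)] / 950 = -0.01963
Head at (20, -15) = 279.08 + (-0.002684)·(-15) + (-0.01963)·(-70) = 280.49 ft.
That is higher than the 279.08 ft at 1, so the point is upgradient.

upgradient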